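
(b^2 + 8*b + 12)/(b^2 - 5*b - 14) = (b + 6)/(b - 7)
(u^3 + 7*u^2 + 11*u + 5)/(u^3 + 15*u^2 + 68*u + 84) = (u^3 + 7*u^2 + 11*u + 5)/(u^3 + 15*u^2 + 68*u + 84)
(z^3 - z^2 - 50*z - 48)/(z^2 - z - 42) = (z^2 - 7*z - 8)/(z - 7)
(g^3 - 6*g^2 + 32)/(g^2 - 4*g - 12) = (g^2 - 8*g + 16)/(g - 6)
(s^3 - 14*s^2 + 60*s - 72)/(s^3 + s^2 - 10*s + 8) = (s^2 - 12*s + 36)/(s^2 + 3*s - 4)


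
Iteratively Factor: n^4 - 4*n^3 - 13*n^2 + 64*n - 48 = (n - 4)*(n^3 - 13*n + 12) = (n - 4)*(n - 1)*(n^2 + n - 12) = (n - 4)*(n - 3)*(n - 1)*(n + 4)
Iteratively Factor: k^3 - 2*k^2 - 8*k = (k)*(k^2 - 2*k - 8) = k*(k + 2)*(k - 4)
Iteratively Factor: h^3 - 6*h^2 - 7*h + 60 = (h + 3)*(h^2 - 9*h + 20) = (h - 5)*(h + 3)*(h - 4)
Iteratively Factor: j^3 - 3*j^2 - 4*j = (j - 4)*(j^2 + j) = (j - 4)*(j + 1)*(j)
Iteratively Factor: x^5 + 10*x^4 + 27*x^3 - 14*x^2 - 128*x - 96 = (x - 2)*(x^4 + 12*x^3 + 51*x^2 + 88*x + 48) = (x - 2)*(x + 4)*(x^3 + 8*x^2 + 19*x + 12) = (x - 2)*(x + 4)^2*(x^2 + 4*x + 3) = (x - 2)*(x + 3)*(x + 4)^2*(x + 1)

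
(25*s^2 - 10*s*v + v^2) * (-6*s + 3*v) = -150*s^3 + 135*s^2*v - 36*s*v^2 + 3*v^3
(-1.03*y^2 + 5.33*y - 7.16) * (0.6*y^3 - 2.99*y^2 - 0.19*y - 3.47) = -0.618*y^5 + 6.2777*y^4 - 20.037*y^3 + 23.9698*y^2 - 17.1347*y + 24.8452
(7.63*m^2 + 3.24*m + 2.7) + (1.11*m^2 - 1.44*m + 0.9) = 8.74*m^2 + 1.8*m + 3.6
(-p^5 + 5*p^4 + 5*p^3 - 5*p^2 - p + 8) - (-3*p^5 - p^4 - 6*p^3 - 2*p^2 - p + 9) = 2*p^5 + 6*p^4 + 11*p^3 - 3*p^2 - 1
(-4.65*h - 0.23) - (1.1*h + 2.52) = -5.75*h - 2.75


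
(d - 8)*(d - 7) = d^2 - 15*d + 56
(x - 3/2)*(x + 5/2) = x^2 + x - 15/4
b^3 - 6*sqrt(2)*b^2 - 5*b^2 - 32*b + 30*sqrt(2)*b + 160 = (b - 5)*(b - 8*sqrt(2))*(b + 2*sqrt(2))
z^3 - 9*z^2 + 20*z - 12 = (z - 6)*(z - 2)*(z - 1)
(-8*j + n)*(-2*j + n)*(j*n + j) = 16*j^3*n + 16*j^3 - 10*j^2*n^2 - 10*j^2*n + j*n^3 + j*n^2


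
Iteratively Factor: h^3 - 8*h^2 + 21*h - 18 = (h - 3)*(h^2 - 5*h + 6) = (h - 3)^2*(h - 2)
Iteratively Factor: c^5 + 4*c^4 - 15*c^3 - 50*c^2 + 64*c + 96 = (c - 2)*(c^4 + 6*c^3 - 3*c^2 - 56*c - 48) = (c - 2)*(c + 1)*(c^3 + 5*c^2 - 8*c - 48) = (c - 3)*(c - 2)*(c + 1)*(c^2 + 8*c + 16) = (c - 3)*(c - 2)*(c + 1)*(c + 4)*(c + 4)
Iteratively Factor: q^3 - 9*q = (q)*(q^2 - 9) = q*(q + 3)*(q - 3)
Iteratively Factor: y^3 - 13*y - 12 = (y + 3)*(y^2 - 3*y - 4) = (y + 1)*(y + 3)*(y - 4)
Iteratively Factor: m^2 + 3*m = (m + 3)*(m)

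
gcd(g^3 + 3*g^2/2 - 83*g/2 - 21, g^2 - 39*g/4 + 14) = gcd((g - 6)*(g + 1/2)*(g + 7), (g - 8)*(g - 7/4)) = 1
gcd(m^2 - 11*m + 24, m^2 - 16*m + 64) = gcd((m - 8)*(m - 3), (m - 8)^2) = m - 8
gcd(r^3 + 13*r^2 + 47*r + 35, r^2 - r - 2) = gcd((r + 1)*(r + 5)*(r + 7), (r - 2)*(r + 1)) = r + 1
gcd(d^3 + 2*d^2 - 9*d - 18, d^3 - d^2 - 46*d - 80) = d + 2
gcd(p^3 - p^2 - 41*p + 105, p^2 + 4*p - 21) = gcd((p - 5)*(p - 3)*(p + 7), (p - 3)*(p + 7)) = p^2 + 4*p - 21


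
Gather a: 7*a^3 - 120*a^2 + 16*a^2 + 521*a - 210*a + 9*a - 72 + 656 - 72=7*a^3 - 104*a^2 + 320*a + 512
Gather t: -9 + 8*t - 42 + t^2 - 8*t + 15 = t^2 - 36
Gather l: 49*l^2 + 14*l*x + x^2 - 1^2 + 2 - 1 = 49*l^2 + 14*l*x + x^2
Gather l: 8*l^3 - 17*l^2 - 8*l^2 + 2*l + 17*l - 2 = 8*l^3 - 25*l^2 + 19*l - 2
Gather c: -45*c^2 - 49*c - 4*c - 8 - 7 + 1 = -45*c^2 - 53*c - 14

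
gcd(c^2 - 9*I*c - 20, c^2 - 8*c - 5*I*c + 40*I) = c - 5*I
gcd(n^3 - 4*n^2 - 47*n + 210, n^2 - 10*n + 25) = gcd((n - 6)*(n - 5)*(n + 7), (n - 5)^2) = n - 5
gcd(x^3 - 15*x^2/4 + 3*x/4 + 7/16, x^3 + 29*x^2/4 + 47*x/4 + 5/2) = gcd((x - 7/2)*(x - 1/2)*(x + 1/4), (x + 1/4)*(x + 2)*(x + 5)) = x + 1/4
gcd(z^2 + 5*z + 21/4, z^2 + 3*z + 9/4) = z + 3/2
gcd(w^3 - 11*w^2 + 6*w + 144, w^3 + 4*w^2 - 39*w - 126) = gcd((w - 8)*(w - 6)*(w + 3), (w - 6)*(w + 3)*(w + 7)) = w^2 - 3*w - 18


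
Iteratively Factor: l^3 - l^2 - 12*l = (l + 3)*(l^2 - 4*l) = (l - 4)*(l + 3)*(l)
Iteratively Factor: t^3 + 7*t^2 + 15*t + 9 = (t + 3)*(t^2 + 4*t + 3) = (t + 1)*(t + 3)*(t + 3)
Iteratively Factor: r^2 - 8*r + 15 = (r - 3)*(r - 5)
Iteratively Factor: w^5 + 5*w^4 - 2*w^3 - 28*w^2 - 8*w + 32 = (w + 2)*(w^4 + 3*w^3 - 8*w^2 - 12*w + 16) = (w - 2)*(w + 2)*(w^3 + 5*w^2 + 2*w - 8) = (w - 2)*(w - 1)*(w + 2)*(w^2 + 6*w + 8) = (w - 2)*(w - 1)*(w + 2)^2*(w + 4)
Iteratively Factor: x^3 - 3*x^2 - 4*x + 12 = (x + 2)*(x^2 - 5*x + 6) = (x - 3)*(x + 2)*(x - 2)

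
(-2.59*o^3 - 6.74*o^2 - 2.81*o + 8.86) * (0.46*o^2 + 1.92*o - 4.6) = -1.1914*o^5 - 8.0732*o^4 - 2.3194*o^3 + 29.6844*o^2 + 29.9372*o - 40.756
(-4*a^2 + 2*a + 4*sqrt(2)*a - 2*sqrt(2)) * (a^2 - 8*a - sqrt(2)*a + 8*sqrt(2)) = -4*a^4 + 8*sqrt(2)*a^3 + 34*a^3 - 68*sqrt(2)*a^2 - 24*a^2 + 32*sqrt(2)*a + 68*a - 32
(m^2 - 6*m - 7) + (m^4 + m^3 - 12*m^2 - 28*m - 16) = m^4 + m^3 - 11*m^2 - 34*m - 23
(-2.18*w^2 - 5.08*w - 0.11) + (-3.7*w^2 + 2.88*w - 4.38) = -5.88*w^2 - 2.2*w - 4.49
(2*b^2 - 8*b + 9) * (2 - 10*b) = -20*b^3 + 84*b^2 - 106*b + 18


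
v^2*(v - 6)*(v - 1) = v^4 - 7*v^3 + 6*v^2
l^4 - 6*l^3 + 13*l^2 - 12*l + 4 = (l - 2)^2*(l - 1)^2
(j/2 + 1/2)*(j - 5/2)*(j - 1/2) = j^3/2 - j^2 - 7*j/8 + 5/8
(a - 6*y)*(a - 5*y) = a^2 - 11*a*y + 30*y^2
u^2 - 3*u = u*(u - 3)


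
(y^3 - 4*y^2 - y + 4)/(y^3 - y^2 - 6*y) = (-y^3 + 4*y^2 + y - 4)/(y*(-y^2 + y + 6))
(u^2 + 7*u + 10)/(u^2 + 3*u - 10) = (u + 2)/(u - 2)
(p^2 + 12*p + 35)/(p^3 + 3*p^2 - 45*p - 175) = (p + 7)/(p^2 - 2*p - 35)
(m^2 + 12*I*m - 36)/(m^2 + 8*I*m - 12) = (m + 6*I)/(m + 2*I)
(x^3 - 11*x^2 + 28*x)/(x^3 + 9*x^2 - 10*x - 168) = x*(x - 7)/(x^2 + 13*x + 42)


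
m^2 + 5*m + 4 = (m + 1)*(m + 4)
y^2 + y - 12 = (y - 3)*(y + 4)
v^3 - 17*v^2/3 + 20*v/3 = v*(v - 4)*(v - 5/3)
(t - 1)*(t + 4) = t^2 + 3*t - 4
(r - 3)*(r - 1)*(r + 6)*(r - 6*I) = r^4 + 2*r^3 - 6*I*r^3 - 21*r^2 - 12*I*r^2 + 18*r + 126*I*r - 108*I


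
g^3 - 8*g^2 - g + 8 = (g - 8)*(g - 1)*(g + 1)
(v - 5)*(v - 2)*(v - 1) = v^3 - 8*v^2 + 17*v - 10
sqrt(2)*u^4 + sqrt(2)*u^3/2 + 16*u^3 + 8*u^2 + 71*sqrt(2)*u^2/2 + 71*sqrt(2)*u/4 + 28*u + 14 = (u + sqrt(2)/2)*(u + 7*sqrt(2)/2)*(u + 4*sqrt(2))*(sqrt(2)*u + sqrt(2)/2)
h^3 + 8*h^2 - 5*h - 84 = (h - 3)*(h + 4)*(h + 7)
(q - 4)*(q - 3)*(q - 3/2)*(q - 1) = q^4 - 19*q^3/2 + 31*q^2 - 81*q/2 + 18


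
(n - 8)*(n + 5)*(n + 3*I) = n^3 - 3*n^2 + 3*I*n^2 - 40*n - 9*I*n - 120*I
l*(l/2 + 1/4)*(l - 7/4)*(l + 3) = l^4/2 + 7*l^3/8 - 37*l^2/16 - 21*l/16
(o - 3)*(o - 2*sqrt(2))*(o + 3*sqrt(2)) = o^3 - 3*o^2 + sqrt(2)*o^2 - 12*o - 3*sqrt(2)*o + 36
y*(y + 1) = y^2 + y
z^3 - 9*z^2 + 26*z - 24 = (z - 4)*(z - 3)*(z - 2)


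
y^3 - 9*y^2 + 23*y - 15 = (y - 5)*(y - 3)*(y - 1)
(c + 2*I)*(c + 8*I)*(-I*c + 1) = -I*c^3 + 11*c^2 + 26*I*c - 16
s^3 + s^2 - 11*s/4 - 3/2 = (s - 3/2)*(s + 1/2)*(s + 2)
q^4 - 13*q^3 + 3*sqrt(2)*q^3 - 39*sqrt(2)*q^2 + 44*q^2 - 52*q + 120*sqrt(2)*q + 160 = (q - 8)*(q - 5)*(q + sqrt(2))*(q + 2*sqrt(2))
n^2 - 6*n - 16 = (n - 8)*(n + 2)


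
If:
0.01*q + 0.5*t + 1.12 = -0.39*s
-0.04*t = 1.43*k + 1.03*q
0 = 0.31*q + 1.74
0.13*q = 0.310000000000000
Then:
No Solution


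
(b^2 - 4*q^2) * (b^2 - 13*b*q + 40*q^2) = b^4 - 13*b^3*q + 36*b^2*q^2 + 52*b*q^3 - 160*q^4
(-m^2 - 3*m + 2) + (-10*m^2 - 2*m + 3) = -11*m^2 - 5*m + 5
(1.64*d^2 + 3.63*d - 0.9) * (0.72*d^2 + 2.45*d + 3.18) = 1.1808*d^4 + 6.6316*d^3 + 13.4607*d^2 + 9.3384*d - 2.862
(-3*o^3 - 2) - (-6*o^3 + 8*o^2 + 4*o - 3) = 3*o^3 - 8*o^2 - 4*o + 1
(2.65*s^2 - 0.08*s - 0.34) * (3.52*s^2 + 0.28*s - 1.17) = 9.328*s^4 + 0.4604*s^3 - 4.3197*s^2 - 0.00160000000000002*s + 0.3978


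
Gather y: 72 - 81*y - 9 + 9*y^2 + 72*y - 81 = 9*y^2 - 9*y - 18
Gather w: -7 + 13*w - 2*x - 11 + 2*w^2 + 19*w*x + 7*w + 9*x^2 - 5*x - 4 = 2*w^2 + w*(19*x + 20) + 9*x^2 - 7*x - 22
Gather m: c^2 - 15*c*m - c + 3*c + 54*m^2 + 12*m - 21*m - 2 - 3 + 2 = c^2 + 2*c + 54*m^2 + m*(-15*c - 9) - 3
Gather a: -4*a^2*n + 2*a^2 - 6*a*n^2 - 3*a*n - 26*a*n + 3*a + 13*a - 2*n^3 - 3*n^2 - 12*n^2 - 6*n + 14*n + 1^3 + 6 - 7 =a^2*(2 - 4*n) + a*(-6*n^2 - 29*n + 16) - 2*n^3 - 15*n^2 + 8*n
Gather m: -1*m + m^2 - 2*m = m^2 - 3*m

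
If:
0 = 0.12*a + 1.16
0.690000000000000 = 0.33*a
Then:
No Solution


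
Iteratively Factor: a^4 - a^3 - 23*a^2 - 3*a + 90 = (a + 3)*(a^3 - 4*a^2 - 11*a + 30) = (a + 3)^2*(a^2 - 7*a + 10) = (a - 5)*(a + 3)^2*(a - 2)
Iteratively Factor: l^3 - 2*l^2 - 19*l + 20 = (l + 4)*(l^2 - 6*l + 5) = (l - 5)*(l + 4)*(l - 1)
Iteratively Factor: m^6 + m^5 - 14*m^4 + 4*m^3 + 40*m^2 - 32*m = (m + 2)*(m^5 - m^4 - 12*m^3 + 28*m^2 - 16*m) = m*(m + 2)*(m^4 - m^3 - 12*m^2 + 28*m - 16) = m*(m - 2)*(m + 2)*(m^3 + m^2 - 10*m + 8) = m*(m - 2)*(m - 1)*(m + 2)*(m^2 + 2*m - 8) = m*(m - 2)^2*(m - 1)*(m + 2)*(m + 4)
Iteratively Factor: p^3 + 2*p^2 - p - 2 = (p + 2)*(p^2 - 1) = (p - 1)*(p + 2)*(p + 1)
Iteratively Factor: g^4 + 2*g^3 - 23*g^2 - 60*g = (g + 4)*(g^3 - 2*g^2 - 15*g) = (g - 5)*(g + 4)*(g^2 + 3*g) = g*(g - 5)*(g + 4)*(g + 3)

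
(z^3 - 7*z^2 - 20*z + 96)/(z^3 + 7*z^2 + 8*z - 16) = (z^2 - 11*z + 24)/(z^2 + 3*z - 4)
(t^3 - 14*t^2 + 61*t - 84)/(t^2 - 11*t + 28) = t - 3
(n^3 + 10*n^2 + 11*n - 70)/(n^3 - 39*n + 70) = (n + 5)/(n - 5)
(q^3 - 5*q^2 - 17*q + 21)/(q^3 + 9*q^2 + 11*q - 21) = (q - 7)/(q + 7)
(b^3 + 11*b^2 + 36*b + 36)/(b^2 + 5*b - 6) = (b^2 + 5*b + 6)/(b - 1)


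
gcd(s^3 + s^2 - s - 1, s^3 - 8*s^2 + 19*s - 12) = s - 1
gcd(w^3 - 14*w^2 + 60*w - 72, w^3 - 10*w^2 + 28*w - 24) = w^2 - 8*w + 12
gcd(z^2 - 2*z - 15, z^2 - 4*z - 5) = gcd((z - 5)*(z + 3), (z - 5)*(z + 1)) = z - 5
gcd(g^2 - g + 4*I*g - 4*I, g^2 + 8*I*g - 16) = g + 4*I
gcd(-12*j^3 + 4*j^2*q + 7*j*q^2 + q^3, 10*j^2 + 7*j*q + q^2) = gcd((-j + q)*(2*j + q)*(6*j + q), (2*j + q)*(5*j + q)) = 2*j + q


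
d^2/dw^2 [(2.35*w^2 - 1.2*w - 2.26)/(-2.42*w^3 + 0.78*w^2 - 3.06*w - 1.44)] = (-27.52508*w^6 + 42.16608*w^5 + 249.648168*w^4 + 18.864024*w^3 + 42.646176*w^2 - 71.531856*w + 27.079056)/(14.172488*w^9 - 13.703976*w^8 + 58.178736*w^7 - 9.83123999999999*w^6 + 57.255984*w^5 + 44.698392*w^4 + 23.085*w^3 + 35.598528*w^2 + 19.035648*w + 2.985984)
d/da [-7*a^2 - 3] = -14*a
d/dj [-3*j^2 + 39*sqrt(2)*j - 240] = -6*j + 39*sqrt(2)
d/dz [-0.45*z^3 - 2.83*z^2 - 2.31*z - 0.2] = -1.35*z^2 - 5.66*z - 2.31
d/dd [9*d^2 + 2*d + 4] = 18*d + 2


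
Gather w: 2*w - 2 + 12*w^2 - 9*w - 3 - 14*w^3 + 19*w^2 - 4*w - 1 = -14*w^3 + 31*w^2 - 11*w - 6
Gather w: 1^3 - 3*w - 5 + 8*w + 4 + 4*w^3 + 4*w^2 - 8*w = 4*w^3 + 4*w^2 - 3*w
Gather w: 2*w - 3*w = -w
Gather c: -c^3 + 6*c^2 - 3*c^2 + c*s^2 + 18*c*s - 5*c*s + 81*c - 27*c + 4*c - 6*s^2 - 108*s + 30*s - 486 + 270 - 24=-c^3 + 3*c^2 + c*(s^2 + 13*s + 58) - 6*s^2 - 78*s - 240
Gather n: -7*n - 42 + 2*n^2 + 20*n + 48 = 2*n^2 + 13*n + 6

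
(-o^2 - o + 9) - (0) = -o^2 - o + 9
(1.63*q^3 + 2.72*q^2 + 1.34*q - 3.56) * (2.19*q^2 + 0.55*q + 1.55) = 3.5697*q^5 + 6.8533*q^4 + 6.9571*q^3 - 2.8434*q^2 + 0.119*q - 5.518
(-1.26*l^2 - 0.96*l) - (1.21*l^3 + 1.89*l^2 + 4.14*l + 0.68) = -1.21*l^3 - 3.15*l^2 - 5.1*l - 0.68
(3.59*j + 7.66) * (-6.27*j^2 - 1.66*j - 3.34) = -22.5093*j^3 - 53.9876*j^2 - 24.7062*j - 25.5844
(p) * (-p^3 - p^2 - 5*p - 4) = -p^4 - p^3 - 5*p^2 - 4*p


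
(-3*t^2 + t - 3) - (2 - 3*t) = -3*t^2 + 4*t - 5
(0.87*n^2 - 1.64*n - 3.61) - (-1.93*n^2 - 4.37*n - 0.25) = 2.8*n^2 + 2.73*n - 3.36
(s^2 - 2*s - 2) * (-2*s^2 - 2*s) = -2*s^4 + 2*s^3 + 8*s^2 + 4*s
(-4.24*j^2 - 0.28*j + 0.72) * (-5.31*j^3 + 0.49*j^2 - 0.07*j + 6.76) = 22.5144*j^5 - 0.5908*j^4 - 3.6636*j^3 - 28.29*j^2 - 1.9432*j + 4.8672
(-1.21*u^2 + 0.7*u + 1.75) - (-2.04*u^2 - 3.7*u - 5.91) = 0.83*u^2 + 4.4*u + 7.66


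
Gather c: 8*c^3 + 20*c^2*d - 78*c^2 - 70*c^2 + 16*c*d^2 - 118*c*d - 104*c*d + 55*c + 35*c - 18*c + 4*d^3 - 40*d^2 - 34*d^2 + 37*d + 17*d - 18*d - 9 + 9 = 8*c^3 + c^2*(20*d - 148) + c*(16*d^2 - 222*d + 72) + 4*d^3 - 74*d^2 + 36*d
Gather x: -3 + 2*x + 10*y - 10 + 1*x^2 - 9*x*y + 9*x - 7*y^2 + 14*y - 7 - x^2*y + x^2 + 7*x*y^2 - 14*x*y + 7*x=x^2*(2 - y) + x*(7*y^2 - 23*y + 18) - 7*y^2 + 24*y - 20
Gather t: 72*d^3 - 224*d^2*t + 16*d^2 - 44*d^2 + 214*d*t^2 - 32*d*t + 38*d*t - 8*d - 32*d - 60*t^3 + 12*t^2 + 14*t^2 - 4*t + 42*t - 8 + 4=72*d^3 - 28*d^2 - 40*d - 60*t^3 + t^2*(214*d + 26) + t*(-224*d^2 + 6*d + 38) - 4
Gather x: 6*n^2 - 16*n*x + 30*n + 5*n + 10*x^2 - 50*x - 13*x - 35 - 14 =6*n^2 + 35*n + 10*x^2 + x*(-16*n - 63) - 49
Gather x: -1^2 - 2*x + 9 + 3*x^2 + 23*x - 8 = 3*x^2 + 21*x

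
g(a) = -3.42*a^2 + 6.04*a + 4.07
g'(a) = 6.04 - 6.84*a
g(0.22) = 5.23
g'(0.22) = 4.54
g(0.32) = 5.65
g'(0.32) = 3.85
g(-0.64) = -1.20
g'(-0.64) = 10.42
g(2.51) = -2.32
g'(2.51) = -11.13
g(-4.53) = -93.47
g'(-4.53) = 37.03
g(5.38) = -62.42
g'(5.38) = -30.76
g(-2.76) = -38.65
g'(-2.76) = 24.92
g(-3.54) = -60.17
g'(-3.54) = 30.25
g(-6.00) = -155.29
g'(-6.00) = 47.08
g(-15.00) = -856.03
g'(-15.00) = 108.64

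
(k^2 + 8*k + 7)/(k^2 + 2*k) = (k^2 + 8*k + 7)/(k*(k + 2))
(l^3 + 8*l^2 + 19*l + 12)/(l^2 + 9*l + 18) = (l^2 + 5*l + 4)/(l + 6)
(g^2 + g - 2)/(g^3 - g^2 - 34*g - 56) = (g - 1)/(g^2 - 3*g - 28)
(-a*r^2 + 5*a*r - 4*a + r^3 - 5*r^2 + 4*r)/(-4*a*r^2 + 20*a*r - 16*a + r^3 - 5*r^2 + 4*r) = (-a + r)/(-4*a + r)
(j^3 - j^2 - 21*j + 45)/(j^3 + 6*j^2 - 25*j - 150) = (j^2 - 6*j + 9)/(j^2 + j - 30)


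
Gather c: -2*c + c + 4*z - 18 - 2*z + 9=-c + 2*z - 9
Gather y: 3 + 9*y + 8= 9*y + 11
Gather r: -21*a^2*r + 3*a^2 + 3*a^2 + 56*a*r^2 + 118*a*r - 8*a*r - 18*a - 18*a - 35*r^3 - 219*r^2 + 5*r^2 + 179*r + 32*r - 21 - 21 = 6*a^2 - 36*a - 35*r^3 + r^2*(56*a - 214) + r*(-21*a^2 + 110*a + 211) - 42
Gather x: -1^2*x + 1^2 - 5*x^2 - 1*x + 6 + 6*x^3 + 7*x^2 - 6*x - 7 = 6*x^3 + 2*x^2 - 8*x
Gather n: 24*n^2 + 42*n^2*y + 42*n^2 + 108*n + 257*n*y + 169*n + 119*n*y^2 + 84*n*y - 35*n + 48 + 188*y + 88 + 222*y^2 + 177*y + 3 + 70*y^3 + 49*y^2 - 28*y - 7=n^2*(42*y + 66) + n*(119*y^2 + 341*y + 242) + 70*y^3 + 271*y^2 + 337*y + 132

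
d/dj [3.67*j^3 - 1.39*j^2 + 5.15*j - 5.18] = 11.01*j^2 - 2.78*j + 5.15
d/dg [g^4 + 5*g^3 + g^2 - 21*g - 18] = 4*g^3 + 15*g^2 + 2*g - 21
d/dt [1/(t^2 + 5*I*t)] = (-2*t - 5*I)/(t^2*(t + 5*I)^2)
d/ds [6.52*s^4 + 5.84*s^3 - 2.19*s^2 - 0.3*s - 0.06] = 26.08*s^3 + 17.52*s^2 - 4.38*s - 0.3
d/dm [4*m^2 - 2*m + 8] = 8*m - 2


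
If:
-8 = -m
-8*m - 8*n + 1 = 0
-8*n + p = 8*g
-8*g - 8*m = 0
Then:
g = -8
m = 8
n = -63/8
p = -127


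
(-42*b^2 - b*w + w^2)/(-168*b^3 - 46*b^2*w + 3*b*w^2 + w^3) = 1/(4*b + w)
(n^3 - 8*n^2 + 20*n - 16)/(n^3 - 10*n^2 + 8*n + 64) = (n^2 - 4*n + 4)/(n^2 - 6*n - 16)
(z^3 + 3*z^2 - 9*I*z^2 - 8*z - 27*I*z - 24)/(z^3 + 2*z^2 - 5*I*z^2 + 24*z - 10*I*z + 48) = (z^2 + z*(3 - I) - 3*I)/(z^2 + z*(2 + 3*I) + 6*I)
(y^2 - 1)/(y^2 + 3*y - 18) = (y^2 - 1)/(y^2 + 3*y - 18)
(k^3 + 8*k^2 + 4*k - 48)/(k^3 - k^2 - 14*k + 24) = (k + 6)/(k - 3)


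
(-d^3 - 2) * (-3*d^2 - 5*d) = 3*d^5 + 5*d^4 + 6*d^2 + 10*d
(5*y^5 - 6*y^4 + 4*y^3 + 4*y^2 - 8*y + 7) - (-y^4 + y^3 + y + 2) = 5*y^5 - 5*y^4 + 3*y^3 + 4*y^2 - 9*y + 5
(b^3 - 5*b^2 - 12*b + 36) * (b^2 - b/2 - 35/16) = b^5 - 11*b^4/2 - 187*b^3/16 + 847*b^2/16 + 33*b/4 - 315/4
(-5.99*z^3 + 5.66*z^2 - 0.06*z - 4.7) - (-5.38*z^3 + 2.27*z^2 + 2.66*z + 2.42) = -0.61*z^3 + 3.39*z^2 - 2.72*z - 7.12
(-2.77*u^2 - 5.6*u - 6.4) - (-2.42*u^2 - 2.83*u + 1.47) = -0.35*u^2 - 2.77*u - 7.87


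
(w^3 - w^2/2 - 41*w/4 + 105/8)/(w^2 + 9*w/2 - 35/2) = (w^2 + 2*w - 21/4)/(w + 7)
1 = 1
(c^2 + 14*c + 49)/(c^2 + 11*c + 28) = (c + 7)/(c + 4)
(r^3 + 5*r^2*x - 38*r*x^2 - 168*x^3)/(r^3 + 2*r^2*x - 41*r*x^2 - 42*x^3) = (r + 4*x)/(r + x)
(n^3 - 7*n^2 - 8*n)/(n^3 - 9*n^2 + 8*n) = (n + 1)/(n - 1)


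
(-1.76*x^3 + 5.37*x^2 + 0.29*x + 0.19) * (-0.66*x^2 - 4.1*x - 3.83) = 1.1616*x^5 + 3.6718*x^4 - 15.4676*x^3 - 21.8815*x^2 - 1.8897*x - 0.7277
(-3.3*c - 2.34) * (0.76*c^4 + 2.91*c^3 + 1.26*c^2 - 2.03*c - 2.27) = -2.508*c^5 - 11.3814*c^4 - 10.9674*c^3 + 3.7506*c^2 + 12.2412*c + 5.3118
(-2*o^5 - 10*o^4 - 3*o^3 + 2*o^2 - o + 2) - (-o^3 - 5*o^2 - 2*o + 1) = -2*o^5 - 10*o^4 - 2*o^3 + 7*o^2 + o + 1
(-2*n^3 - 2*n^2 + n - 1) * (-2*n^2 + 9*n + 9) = 4*n^5 - 14*n^4 - 38*n^3 - 7*n^2 - 9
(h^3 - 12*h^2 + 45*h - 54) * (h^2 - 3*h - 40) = h^5 - 15*h^4 + 41*h^3 + 291*h^2 - 1638*h + 2160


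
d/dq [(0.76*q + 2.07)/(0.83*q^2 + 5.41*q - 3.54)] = (0.6308*q^2 + 4.1116*q - (0.76*q + 2.07)*(1.66*q + 5.41) - 2.6904)/(0.83*q^2 + 5.41*q - 3.54)^2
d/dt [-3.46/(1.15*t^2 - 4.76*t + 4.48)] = (7.958*t - 16.4696)/(1.15*t^2 - 4.76*t + 4.48)^2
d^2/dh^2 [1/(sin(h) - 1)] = -(sin(h) + 2)/(sin(h) - 1)^2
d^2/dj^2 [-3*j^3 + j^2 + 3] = 2 - 18*j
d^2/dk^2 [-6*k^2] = -12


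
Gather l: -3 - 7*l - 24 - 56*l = -63*l - 27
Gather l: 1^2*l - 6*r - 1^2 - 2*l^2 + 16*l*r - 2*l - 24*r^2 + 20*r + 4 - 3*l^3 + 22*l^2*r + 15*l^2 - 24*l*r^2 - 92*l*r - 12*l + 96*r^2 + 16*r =-3*l^3 + l^2*(22*r + 13) + l*(-24*r^2 - 76*r - 13) + 72*r^2 + 30*r + 3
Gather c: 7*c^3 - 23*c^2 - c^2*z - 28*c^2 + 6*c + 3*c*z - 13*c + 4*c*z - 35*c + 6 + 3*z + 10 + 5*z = 7*c^3 + c^2*(-z - 51) + c*(7*z - 42) + 8*z + 16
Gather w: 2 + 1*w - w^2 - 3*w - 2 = -w^2 - 2*w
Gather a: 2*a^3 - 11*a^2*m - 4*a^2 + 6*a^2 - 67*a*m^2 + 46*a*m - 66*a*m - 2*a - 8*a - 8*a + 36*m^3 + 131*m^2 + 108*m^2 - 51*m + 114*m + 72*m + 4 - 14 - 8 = 2*a^3 + a^2*(2 - 11*m) + a*(-67*m^2 - 20*m - 18) + 36*m^3 + 239*m^2 + 135*m - 18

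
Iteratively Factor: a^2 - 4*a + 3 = (a - 3)*(a - 1)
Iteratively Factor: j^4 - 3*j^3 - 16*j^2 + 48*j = (j + 4)*(j^3 - 7*j^2 + 12*j) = j*(j + 4)*(j^2 - 7*j + 12) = j*(j - 4)*(j + 4)*(j - 3)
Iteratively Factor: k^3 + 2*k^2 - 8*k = (k + 4)*(k^2 - 2*k) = (k - 2)*(k + 4)*(k)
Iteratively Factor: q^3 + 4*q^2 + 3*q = (q + 1)*(q^2 + 3*q) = (q + 1)*(q + 3)*(q)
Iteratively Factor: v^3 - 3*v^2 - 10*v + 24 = (v - 2)*(v^2 - v - 12) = (v - 2)*(v + 3)*(v - 4)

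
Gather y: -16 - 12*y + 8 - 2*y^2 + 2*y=-2*y^2 - 10*y - 8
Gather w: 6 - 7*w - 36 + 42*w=35*w - 30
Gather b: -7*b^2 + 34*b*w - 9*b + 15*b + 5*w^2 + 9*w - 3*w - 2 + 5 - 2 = -7*b^2 + b*(34*w + 6) + 5*w^2 + 6*w + 1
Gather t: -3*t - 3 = -3*t - 3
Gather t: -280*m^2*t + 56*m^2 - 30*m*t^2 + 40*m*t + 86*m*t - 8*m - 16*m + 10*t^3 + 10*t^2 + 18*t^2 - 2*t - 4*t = 56*m^2 - 24*m + 10*t^3 + t^2*(28 - 30*m) + t*(-280*m^2 + 126*m - 6)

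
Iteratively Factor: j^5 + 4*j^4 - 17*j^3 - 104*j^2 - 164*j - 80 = (j + 1)*(j^4 + 3*j^3 - 20*j^2 - 84*j - 80) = (j + 1)*(j + 4)*(j^3 - j^2 - 16*j - 20) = (j - 5)*(j + 1)*(j + 4)*(j^2 + 4*j + 4) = (j - 5)*(j + 1)*(j + 2)*(j + 4)*(j + 2)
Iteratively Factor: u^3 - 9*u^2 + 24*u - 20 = (u - 5)*(u^2 - 4*u + 4) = (u - 5)*(u - 2)*(u - 2)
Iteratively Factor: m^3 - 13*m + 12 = (m - 1)*(m^2 + m - 12) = (m - 1)*(m + 4)*(m - 3)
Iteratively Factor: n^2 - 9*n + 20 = (n - 4)*(n - 5)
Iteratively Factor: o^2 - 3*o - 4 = (o - 4)*(o + 1)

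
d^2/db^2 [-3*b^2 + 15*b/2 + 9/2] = -6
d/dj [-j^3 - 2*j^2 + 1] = j*(-3*j - 4)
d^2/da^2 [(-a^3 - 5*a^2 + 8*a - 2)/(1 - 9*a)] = 2*(81*a^3 - 27*a^2 + 3*a + 95)/(729*a^3 - 243*a^2 + 27*a - 1)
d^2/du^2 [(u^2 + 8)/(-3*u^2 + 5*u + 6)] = 10*(-3*u^3 - 54*u^2 + 72*u - 76)/(27*u^6 - 135*u^5 + 63*u^4 + 415*u^3 - 126*u^2 - 540*u - 216)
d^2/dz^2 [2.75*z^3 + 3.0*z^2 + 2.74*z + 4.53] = 16.5*z + 6.0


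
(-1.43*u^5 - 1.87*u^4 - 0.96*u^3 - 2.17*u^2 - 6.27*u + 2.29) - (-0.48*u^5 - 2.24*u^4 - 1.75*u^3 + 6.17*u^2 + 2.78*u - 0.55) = -0.95*u^5 + 0.37*u^4 + 0.79*u^3 - 8.34*u^2 - 9.05*u + 2.84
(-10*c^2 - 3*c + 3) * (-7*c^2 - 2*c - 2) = 70*c^4 + 41*c^3 + 5*c^2 - 6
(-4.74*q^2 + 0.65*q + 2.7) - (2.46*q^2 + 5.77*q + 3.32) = -7.2*q^2 - 5.12*q - 0.62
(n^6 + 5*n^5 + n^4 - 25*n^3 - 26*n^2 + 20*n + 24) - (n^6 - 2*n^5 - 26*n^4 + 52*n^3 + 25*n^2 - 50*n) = 7*n^5 + 27*n^4 - 77*n^3 - 51*n^2 + 70*n + 24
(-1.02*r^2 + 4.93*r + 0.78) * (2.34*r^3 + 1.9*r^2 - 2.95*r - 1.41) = -2.3868*r^5 + 9.5982*r^4 + 14.2012*r^3 - 11.6233*r^2 - 9.2523*r - 1.0998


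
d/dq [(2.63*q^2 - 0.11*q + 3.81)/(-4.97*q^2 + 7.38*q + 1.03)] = (18.8627*q^2 + 43.2892*q - 28.2311)/(24.7009*q^4 - 73.3572*q^3 + 44.2262*q^2 + 15.2028*q + 1.0609)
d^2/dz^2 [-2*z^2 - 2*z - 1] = -4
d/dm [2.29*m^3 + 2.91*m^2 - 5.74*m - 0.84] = 6.87*m^2 + 5.82*m - 5.74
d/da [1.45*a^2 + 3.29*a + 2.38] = 2.9*a + 3.29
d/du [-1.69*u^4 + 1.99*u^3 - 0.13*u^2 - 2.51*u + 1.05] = -6.76*u^3 + 5.97*u^2 - 0.26*u - 2.51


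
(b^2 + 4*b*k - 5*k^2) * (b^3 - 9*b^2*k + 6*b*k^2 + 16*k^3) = b^5 - 5*b^4*k - 35*b^3*k^2 + 85*b^2*k^3 + 34*b*k^4 - 80*k^5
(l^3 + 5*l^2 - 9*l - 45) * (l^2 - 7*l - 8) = l^5 - 2*l^4 - 52*l^3 - 22*l^2 + 387*l + 360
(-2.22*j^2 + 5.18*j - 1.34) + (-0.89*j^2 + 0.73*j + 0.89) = -3.11*j^2 + 5.91*j - 0.45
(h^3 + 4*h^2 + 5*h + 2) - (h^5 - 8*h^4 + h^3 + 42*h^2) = -h^5 + 8*h^4 - 38*h^2 + 5*h + 2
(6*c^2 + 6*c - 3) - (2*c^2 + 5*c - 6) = 4*c^2 + c + 3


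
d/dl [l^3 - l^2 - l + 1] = 3*l^2 - 2*l - 1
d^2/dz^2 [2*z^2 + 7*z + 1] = 4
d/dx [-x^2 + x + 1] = 1 - 2*x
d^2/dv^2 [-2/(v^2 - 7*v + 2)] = 4*(v^2 - 7*v - (2*v - 7)^2 + 2)/(v^2 - 7*v + 2)^3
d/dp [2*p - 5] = 2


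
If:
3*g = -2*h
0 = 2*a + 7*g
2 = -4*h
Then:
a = -7/6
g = 1/3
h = -1/2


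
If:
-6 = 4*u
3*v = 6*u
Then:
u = -3/2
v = -3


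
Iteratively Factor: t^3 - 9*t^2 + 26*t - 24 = (t - 3)*(t^2 - 6*t + 8) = (t - 4)*(t - 3)*(t - 2)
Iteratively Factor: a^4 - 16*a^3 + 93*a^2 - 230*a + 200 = (a - 5)*(a^3 - 11*a^2 + 38*a - 40) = (a - 5)^2*(a^2 - 6*a + 8) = (a - 5)^2*(a - 4)*(a - 2)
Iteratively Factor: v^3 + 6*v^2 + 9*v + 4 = (v + 1)*(v^2 + 5*v + 4) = (v + 1)*(v + 4)*(v + 1)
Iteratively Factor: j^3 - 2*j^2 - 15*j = (j + 3)*(j^2 - 5*j) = j*(j + 3)*(j - 5)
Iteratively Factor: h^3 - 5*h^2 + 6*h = (h - 3)*(h^2 - 2*h) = (h - 3)*(h - 2)*(h)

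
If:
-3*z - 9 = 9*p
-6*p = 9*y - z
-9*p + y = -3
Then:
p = 4/15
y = -3/5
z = -19/5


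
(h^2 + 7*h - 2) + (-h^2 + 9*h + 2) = 16*h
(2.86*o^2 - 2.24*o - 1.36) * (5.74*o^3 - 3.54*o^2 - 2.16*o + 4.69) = 16.4164*o^5 - 22.982*o^4 - 6.0544*o^3 + 23.0662*o^2 - 7.568*o - 6.3784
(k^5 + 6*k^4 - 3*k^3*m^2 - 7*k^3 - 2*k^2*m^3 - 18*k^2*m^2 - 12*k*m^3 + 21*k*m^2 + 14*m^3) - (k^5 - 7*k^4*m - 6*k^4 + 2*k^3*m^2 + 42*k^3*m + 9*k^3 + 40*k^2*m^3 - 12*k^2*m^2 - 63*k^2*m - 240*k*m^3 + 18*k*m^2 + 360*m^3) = 7*k^4*m + 12*k^4 - 5*k^3*m^2 - 42*k^3*m - 16*k^3 - 42*k^2*m^3 - 6*k^2*m^2 + 63*k^2*m + 228*k*m^3 + 3*k*m^2 - 346*m^3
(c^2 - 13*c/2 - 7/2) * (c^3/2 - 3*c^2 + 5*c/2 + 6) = c^5/2 - 25*c^4/4 + 81*c^3/4 + c^2/4 - 191*c/4 - 21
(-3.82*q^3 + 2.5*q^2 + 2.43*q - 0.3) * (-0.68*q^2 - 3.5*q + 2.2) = 2.5976*q^5 + 11.67*q^4 - 18.8064*q^3 - 2.801*q^2 + 6.396*q - 0.66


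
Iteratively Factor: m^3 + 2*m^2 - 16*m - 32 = (m + 4)*(m^2 - 2*m - 8) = (m + 2)*(m + 4)*(m - 4)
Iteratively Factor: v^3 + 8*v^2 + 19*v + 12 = (v + 3)*(v^2 + 5*v + 4) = (v + 3)*(v + 4)*(v + 1)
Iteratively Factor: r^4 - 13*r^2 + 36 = (r - 2)*(r^3 + 2*r^2 - 9*r - 18) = (r - 2)*(r + 2)*(r^2 - 9) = (r - 2)*(r + 2)*(r + 3)*(r - 3)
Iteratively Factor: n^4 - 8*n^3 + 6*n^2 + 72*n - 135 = (n - 3)*(n^3 - 5*n^2 - 9*n + 45) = (n - 3)^2*(n^2 - 2*n - 15) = (n - 5)*(n - 3)^2*(n + 3)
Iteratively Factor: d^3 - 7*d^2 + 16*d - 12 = (d - 2)*(d^2 - 5*d + 6) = (d - 2)^2*(d - 3)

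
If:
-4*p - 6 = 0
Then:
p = -3/2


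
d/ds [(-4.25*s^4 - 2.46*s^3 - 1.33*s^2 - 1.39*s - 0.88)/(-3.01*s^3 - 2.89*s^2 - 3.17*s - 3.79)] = (12.7925*s^6 + 24.565*s^5 + 43.5236*s^4 + 71.6586*s^3 + 20.2228*s^2 + 4.995*s + 2.4785)/(9.0601*s^6 + 17.3978*s^5 + 27.4355*s^4 + 41.1384*s^3 + 31.9551*s^2 + 24.0286*s + 14.3641)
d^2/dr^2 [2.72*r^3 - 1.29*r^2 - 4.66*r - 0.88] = 16.32*r - 2.58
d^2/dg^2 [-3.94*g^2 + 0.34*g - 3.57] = -7.88000000000000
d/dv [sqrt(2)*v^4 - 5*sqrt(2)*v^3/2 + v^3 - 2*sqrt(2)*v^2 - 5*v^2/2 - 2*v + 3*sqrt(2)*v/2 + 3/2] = 4*sqrt(2)*v^3 - 15*sqrt(2)*v^2/2 + 3*v^2 - 4*sqrt(2)*v - 5*v - 2 + 3*sqrt(2)/2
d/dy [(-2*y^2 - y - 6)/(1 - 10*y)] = (20*y^2 - 4*y - 61)/(100*y^2 - 20*y + 1)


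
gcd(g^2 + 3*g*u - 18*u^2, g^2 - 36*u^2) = g + 6*u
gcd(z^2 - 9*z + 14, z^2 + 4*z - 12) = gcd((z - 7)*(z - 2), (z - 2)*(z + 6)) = z - 2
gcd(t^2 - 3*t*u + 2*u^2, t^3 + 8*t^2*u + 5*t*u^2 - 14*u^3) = t - u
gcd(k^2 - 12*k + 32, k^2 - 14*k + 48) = k - 8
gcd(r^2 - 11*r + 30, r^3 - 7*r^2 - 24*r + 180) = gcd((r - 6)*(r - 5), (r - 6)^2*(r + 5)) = r - 6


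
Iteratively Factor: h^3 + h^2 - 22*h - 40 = (h - 5)*(h^2 + 6*h + 8) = (h - 5)*(h + 2)*(h + 4)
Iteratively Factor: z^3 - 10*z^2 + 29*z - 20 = (z - 4)*(z^2 - 6*z + 5) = (z - 4)*(z - 1)*(z - 5)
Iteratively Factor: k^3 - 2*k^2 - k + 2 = (k + 1)*(k^2 - 3*k + 2) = (k - 2)*(k + 1)*(k - 1)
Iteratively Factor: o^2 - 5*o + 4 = (o - 1)*(o - 4)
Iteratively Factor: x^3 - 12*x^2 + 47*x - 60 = (x - 5)*(x^2 - 7*x + 12) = (x - 5)*(x - 3)*(x - 4)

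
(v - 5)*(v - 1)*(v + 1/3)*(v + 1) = v^4 - 14*v^3/3 - 8*v^2/3 + 14*v/3 + 5/3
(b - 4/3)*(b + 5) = b^2 + 11*b/3 - 20/3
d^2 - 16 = (d - 4)*(d + 4)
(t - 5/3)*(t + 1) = t^2 - 2*t/3 - 5/3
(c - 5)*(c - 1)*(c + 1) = c^3 - 5*c^2 - c + 5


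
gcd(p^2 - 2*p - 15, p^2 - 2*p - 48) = 1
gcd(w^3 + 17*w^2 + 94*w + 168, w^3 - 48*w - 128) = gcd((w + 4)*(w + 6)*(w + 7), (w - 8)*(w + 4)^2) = w + 4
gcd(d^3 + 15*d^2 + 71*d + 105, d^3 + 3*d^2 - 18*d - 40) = d + 5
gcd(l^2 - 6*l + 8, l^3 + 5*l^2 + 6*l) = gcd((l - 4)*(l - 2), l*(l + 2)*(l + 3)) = 1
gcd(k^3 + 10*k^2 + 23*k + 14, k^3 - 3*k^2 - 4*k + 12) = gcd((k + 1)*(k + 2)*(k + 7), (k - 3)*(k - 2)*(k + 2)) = k + 2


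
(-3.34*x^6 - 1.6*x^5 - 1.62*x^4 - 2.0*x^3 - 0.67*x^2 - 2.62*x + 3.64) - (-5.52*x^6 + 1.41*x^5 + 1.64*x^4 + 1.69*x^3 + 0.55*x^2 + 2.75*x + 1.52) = 2.18*x^6 - 3.01*x^5 - 3.26*x^4 - 3.69*x^3 - 1.22*x^2 - 5.37*x + 2.12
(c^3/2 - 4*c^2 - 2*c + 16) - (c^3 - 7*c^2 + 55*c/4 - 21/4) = -c^3/2 + 3*c^2 - 63*c/4 + 85/4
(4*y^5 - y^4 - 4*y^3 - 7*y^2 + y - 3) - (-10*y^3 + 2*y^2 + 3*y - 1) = 4*y^5 - y^4 + 6*y^3 - 9*y^2 - 2*y - 2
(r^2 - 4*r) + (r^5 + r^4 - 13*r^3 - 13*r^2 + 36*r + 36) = r^5 + r^4 - 13*r^3 - 12*r^2 + 32*r + 36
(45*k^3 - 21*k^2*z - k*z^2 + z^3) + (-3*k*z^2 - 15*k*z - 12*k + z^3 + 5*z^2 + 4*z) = 45*k^3 - 21*k^2*z - 4*k*z^2 - 15*k*z - 12*k + 2*z^3 + 5*z^2 + 4*z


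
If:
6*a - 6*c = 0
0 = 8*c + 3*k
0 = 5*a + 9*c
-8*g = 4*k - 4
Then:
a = 0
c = 0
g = 1/2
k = 0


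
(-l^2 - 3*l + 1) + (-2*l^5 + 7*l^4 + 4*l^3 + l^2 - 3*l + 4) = -2*l^5 + 7*l^4 + 4*l^3 - 6*l + 5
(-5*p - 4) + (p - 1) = -4*p - 5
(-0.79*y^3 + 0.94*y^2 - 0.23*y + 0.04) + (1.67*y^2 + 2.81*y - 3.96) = -0.79*y^3 + 2.61*y^2 + 2.58*y - 3.92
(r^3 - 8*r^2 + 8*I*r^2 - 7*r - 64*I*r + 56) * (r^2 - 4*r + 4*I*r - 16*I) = r^5 - 12*r^4 + 12*I*r^4 - 7*r^3 - 144*I*r^3 + 468*r^2 + 356*I*r^2 - 1248*r + 336*I*r - 896*I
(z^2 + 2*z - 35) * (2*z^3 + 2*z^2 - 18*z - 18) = 2*z^5 + 6*z^4 - 84*z^3 - 124*z^2 + 594*z + 630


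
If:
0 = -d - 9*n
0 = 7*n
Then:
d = 0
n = 0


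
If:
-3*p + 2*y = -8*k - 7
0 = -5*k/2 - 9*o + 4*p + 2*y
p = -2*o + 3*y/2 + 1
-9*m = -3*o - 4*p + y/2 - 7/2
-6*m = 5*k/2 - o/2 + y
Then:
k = -5780/7909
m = 19733/47454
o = 294/7909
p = -383/7909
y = -5136/7909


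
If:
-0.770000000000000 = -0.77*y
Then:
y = 1.00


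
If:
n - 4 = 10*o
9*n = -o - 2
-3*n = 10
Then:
No Solution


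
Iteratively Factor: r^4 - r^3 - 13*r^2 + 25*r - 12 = (r - 1)*(r^3 - 13*r + 12) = (r - 3)*(r - 1)*(r^2 + 3*r - 4) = (r - 3)*(r - 1)*(r + 4)*(r - 1)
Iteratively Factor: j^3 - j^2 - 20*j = (j)*(j^2 - j - 20) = j*(j - 5)*(j + 4)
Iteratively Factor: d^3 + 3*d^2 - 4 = (d + 2)*(d^2 + d - 2) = (d + 2)^2*(d - 1)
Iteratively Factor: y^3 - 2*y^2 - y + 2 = (y - 2)*(y^2 - 1) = (y - 2)*(y + 1)*(y - 1)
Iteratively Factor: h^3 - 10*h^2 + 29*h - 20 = (h - 5)*(h^2 - 5*h + 4) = (h - 5)*(h - 4)*(h - 1)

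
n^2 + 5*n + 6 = (n + 2)*(n + 3)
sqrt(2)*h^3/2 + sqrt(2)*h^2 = h^2*(sqrt(2)*h/2 + sqrt(2))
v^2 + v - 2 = (v - 1)*(v + 2)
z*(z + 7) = z^2 + 7*z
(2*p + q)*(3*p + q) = 6*p^2 + 5*p*q + q^2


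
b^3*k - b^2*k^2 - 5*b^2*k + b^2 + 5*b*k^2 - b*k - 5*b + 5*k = (b - 5)*(b - k)*(b*k + 1)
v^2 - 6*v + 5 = (v - 5)*(v - 1)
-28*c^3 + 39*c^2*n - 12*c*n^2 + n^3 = (-7*c + n)*(-4*c + n)*(-c + n)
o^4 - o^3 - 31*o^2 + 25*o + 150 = (o - 5)*(o - 3)*(o + 2)*(o + 5)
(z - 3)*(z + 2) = z^2 - z - 6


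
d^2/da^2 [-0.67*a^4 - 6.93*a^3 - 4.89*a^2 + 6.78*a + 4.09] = -8.04*a^2 - 41.58*a - 9.78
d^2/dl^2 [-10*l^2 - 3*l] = -20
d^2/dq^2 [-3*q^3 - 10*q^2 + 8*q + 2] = -18*q - 20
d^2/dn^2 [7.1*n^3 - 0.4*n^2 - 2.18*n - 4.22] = 42.6*n - 0.8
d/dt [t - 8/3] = 1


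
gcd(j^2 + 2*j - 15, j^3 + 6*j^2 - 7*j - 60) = j^2 + 2*j - 15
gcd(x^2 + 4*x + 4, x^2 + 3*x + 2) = x + 2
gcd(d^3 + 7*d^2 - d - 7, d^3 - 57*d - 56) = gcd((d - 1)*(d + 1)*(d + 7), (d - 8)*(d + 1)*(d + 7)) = d^2 + 8*d + 7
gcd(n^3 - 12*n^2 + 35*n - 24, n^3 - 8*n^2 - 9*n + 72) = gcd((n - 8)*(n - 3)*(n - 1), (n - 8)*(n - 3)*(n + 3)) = n^2 - 11*n + 24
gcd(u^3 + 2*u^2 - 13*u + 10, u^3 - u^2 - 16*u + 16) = u - 1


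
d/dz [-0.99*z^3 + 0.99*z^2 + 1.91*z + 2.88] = -2.97*z^2 + 1.98*z + 1.91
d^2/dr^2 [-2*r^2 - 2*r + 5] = -4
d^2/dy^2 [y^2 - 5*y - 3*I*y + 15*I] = 2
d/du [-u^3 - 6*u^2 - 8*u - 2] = -3*u^2 - 12*u - 8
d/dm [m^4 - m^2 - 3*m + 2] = 4*m^3 - 2*m - 3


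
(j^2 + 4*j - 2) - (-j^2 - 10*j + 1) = 2*j^2 + 14*j - 3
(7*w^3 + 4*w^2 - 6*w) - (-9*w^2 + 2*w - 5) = 7*w^3 + 13*w^2 - 8*w + 5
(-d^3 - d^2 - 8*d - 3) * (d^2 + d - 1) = -d^5 - 2*d^4 - 8*d^3 - 10*d^2 + 5*d + 3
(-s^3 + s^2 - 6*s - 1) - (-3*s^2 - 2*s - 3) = -s^3 + 4*s^2 - 4*s + 2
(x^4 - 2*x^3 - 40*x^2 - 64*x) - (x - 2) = x^4 - 2*x^3 - 40*x^2 - 65*x + 2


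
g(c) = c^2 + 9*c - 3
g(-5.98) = -21.06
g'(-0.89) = 7.22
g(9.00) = 159.00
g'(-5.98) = -2.96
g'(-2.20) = 4.60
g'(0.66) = 10.32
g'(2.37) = 13.74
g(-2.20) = -17.96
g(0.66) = 3.38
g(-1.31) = -13.07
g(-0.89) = -10.22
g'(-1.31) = 6.38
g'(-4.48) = 0.04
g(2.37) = 23.95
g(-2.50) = -19.25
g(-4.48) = -23.25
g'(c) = 2*c + 9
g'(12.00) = 33.00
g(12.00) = 249.00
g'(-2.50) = 4.00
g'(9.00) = 27.00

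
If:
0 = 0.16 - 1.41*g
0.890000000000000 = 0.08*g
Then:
No Solution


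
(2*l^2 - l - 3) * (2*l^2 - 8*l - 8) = 4*l^4 - 18*l^3 - 14*l^2 + 32*l + 24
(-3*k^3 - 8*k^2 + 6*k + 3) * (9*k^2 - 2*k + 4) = -27*k^5 - 66*k^4 + 58*k^3 - 17*k^2 + 18*k + 12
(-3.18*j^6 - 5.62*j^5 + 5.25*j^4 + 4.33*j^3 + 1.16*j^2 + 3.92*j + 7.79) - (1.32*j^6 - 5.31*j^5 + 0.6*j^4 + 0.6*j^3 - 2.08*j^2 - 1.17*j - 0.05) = -4.5*j^6 - 0.31*j^5 + 4.65*j^4 + 3.73*j^3 + 3.24*j^2 + 5.09*j + 7.84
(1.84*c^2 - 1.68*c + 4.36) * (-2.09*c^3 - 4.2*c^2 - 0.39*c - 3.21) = -3.8456*c^5 - 4.2168*c^4 - 2.774*c^3 - 23.5632*c^2 + 3.6924*c - 13.9956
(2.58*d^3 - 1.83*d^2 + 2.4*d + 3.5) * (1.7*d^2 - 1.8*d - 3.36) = 4.386*d^5 - 7.755*d^4 - 1.2948*d^3 + 7.7788*d^2 - 14.364*d - 11.76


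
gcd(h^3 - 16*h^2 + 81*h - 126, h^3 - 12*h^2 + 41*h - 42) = h^2 - 10*h + 21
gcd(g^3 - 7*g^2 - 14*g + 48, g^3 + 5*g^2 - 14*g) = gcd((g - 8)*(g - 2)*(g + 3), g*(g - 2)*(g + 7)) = g - 2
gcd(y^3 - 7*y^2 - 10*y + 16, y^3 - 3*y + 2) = y^2 + y - 2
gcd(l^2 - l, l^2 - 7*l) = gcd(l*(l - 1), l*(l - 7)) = l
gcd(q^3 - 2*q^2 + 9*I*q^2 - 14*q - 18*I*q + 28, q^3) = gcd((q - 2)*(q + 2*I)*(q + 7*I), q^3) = 1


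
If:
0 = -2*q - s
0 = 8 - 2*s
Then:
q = -2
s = 4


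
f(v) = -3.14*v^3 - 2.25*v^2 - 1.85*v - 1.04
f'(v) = -9.42*v^2 - 4.5*v - 1.85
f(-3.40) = 102.65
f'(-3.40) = -95.45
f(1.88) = -33.33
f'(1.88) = -43.60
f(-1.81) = 13.56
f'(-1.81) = -24.57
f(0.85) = -6.17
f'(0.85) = -12.48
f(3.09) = -120.88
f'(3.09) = -105.70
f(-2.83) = 57.34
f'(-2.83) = -64.56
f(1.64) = -23.98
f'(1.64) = -34.57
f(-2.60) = 43.75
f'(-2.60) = -53.83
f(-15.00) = 10117.96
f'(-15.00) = -2053.85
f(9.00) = -2489.00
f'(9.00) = -805.37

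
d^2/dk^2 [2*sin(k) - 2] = -2*sin(k)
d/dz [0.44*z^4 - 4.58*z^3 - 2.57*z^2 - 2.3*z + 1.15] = 1.76*z^3 - 13.74*z^2 - 5.14*z - 2.3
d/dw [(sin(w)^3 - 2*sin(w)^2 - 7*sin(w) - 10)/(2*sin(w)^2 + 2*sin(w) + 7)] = (2*sin(w)^4 + 4*sin(w)^3 + 31*sin(w)^2 + 12*sin(w) - 29)*cos(w)/(2*sin(w) - cos(2*w) + 8)^2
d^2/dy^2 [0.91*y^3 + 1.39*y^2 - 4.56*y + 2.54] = 5.46*y + 2.78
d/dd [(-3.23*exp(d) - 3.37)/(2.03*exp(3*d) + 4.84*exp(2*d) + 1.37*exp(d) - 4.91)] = (13.1138*exp(3*d) + 36.1565*exp(2*d) + 32.6216*exp(d) + 20.4762)*exp(d)/(4.1209*exp(6*d) + 19.6504*exp(5*d) + 28.9878*exp(4*d) - 6.673*exp(3*d) - 45.6519*exp(2*d) - 13.4534*exp(d) + 24.1081)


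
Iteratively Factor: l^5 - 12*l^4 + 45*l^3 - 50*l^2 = (l - 5)*(l^4 - 7*l^3 + 10*l^2) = (l - 5)^2*(l^3 - 2*l^2) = l*(l - 5)^2*(l^2 - 2*l) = l^2*(l - 5)^2*(l - 2)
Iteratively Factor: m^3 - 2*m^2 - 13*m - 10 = (m - 5)*(m^2 + 3*m + 2) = (m - 5)*(m + 1)*(m + 2)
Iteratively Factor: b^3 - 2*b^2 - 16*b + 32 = (b - 4)*(b^2 + 2*b - 8) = (b - 4)*(b - 2)*(b + 4)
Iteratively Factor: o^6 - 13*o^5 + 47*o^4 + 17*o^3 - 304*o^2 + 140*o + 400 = (o + 2)*(o^5 - 15*o^4 + 77*o^3 - 137*o^2 - 30*o + 200) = (o - 5)*(o + 2)*(o^4 - 10*o^3 + 27*o^2 - 2*o - 40) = (o - 5)*(o + 1)*(o + 2)*(o^3 - 11*o^2 + 38*o - 40) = (o - 5)*(o - 2)*(o + 1)*(o + 2)*(o^2 - 9*o + 20) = (o - 5)*(o - 4)*(o - 2)*(o + 1)*(o + 2)*(o - 5)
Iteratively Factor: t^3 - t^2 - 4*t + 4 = (t + 2)*(t^2 - 3*t + 2) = (t - 1)*(t + 2)*(t - 2)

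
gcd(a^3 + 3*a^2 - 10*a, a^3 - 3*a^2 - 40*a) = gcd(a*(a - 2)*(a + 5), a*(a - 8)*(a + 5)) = a^2 + 5*a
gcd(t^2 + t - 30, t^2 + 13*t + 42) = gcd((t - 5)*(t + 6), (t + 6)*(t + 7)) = t + 6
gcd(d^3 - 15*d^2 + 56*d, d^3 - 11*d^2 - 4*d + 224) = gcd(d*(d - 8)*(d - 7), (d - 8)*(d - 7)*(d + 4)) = d^2 - 15*d + 56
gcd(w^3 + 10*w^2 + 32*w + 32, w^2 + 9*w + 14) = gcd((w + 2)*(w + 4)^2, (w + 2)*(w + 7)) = w + 2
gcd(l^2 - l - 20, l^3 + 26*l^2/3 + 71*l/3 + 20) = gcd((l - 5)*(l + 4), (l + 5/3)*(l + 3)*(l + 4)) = l + 4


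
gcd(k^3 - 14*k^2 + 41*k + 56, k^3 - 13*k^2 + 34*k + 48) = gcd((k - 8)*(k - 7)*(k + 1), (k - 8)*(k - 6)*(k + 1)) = k^2 - 7*k - 8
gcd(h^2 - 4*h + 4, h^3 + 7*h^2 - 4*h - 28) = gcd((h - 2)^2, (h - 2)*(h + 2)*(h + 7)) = h - 2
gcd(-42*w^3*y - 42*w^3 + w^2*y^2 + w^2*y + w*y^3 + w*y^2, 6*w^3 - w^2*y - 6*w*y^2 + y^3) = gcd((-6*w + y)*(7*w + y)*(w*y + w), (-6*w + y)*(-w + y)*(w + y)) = -6*w + y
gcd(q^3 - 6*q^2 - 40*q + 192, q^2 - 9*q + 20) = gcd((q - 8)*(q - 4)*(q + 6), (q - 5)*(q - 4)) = q - 4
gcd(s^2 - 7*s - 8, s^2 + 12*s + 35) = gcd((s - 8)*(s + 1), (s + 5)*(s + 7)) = 1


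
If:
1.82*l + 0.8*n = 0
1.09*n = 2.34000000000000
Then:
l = -0.94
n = 2.15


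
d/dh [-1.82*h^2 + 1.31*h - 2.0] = 1.31 - 3.64*h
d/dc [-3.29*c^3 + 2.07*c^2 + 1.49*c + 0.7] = -9.87*c^2 + 4.14*c + 1.49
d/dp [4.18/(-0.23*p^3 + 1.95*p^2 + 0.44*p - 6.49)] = (2.8842*p^2 - 16.302*p - 1.8392)/(0.23*p^3 - 1.95*p^2 - 0.44*p + 6.49)^2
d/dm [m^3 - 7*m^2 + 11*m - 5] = 3*m^2 - 14*m + 11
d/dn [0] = 0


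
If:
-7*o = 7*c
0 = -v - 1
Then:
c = -o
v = -1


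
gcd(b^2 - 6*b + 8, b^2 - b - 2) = b - 2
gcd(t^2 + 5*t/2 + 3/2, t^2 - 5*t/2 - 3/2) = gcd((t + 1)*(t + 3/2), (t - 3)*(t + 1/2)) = 1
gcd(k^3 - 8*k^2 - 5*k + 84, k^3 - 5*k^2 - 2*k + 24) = k - 4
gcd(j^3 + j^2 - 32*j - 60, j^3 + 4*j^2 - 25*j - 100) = j + 5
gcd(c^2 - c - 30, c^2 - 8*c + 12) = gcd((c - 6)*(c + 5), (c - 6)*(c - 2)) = c - 6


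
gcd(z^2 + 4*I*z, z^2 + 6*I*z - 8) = z + 4*I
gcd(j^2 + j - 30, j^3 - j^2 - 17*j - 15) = j - 5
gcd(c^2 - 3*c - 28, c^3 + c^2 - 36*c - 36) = 1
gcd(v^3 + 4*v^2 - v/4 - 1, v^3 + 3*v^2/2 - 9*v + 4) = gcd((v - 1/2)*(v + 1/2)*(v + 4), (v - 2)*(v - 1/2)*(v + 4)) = v^2 + 7*v/2 - 2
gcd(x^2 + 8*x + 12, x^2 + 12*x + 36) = x + 6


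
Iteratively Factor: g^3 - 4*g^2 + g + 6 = (g - 3)*(g^2 - g - 2) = (g - 3)*(g - 2)*(g + 1)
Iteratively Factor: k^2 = (k)*(k)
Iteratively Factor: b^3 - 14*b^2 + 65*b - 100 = (b - 5)*(b^2 - 9*b + 20) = (b - 5)*(b - 4)*(b - 5)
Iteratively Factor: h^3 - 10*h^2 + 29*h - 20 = (h - 5)*(h^2 - 5*h + 4) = (h - 5)*(h - 4)*(h - 1)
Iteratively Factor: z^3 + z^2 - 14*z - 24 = (z - 4)*(z^2 + 5*z + 6) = (z - 4)*(z + 2)*(z + 3)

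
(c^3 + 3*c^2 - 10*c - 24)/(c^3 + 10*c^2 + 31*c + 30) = (c^2 + c - 12)/(c^2 + 8*c + 15)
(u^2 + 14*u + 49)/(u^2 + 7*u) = (u + 7)/u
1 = 1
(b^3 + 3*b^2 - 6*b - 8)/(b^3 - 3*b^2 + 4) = (b + 4)/(b - 2)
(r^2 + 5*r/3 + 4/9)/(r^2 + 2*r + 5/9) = (3*r + 4)/(3*r + 5)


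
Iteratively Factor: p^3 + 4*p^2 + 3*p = (p + 3)*(p^2 + p) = p*(p + 3)*(p + 1)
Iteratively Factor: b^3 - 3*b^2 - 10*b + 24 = (b - 2)*(b^2 - b - 12) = (b - 4)*(b - 2)*(b + 3)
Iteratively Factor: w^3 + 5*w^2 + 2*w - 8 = (w + 4)*(w^2 + w - 2) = (w - 1)*(w + 4)*(w + 2)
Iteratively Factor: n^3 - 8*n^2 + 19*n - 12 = (n - 4)*(n^2 - 4*n + 3) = (n - 4)*(n - 1)*(n - 3)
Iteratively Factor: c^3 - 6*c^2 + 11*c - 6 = (c - 1)*(c^2 - 5*c + 6) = (c - 3)*(c - 1)*(c - 2)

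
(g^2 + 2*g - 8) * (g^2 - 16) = g^4 + 2*g^3 - 24*g^2 - 32*g + 128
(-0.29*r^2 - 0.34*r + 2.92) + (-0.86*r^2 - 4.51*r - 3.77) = -1.15*r^2 - 4.85*r - 0.85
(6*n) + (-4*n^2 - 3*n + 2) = -4*n^2 + 3*n + 2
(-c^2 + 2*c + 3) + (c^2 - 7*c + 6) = 9 - 5*c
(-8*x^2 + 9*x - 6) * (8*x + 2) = -64*x^3 + 56*x^2 - 30*x - 12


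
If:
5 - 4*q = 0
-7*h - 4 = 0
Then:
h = -4/7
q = 5/4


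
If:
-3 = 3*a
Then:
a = -1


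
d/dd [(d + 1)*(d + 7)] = 2*d + 8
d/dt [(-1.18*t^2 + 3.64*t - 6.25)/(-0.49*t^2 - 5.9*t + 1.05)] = (8.7456*t^2 - 8.603*t - 33.053)/(0.2401*t^4 + 5.782*t^3 + 33.781*t^2 - 12.39*t + 1.1025)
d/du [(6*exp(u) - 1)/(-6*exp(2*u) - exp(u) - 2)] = ((6*exp(u) - 1)*(12*exp(u) + 1) - 36*exp(2*u) - 6*exp(u) - 12)*exp(u)/(6*exp(2*u) + exp(u) + 2)^2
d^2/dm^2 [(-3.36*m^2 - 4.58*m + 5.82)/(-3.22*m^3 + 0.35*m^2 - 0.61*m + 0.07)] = (69.675648*m^6 + 284.923632*m^5 - 794.697288*m^4 + 100.113804*m^3 - 60.9735*m^2 - 1.088808*m - 3.622004)/(33.386248*m^9 - 10.88682*m^8 + 20.157522*m^7 - 6.345059*m^6 + 4.292001*m^5 - 1.241394*m^4 + 0.363985*m^3 - 0.083286*m^2 + 0.008967*m - 0.000343)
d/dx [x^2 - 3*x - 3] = 2*x - 3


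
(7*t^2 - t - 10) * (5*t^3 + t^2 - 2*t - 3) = 35*t^5 + 2*t^4 - 65*t^3 - 29*t^2 + 23*t + 30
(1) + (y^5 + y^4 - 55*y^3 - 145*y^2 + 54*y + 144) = y^5 + y^4 - 55*y^3 - 145*y^2 + 54*y + 145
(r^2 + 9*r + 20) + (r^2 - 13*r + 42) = 2*r^2 - 4*r + 62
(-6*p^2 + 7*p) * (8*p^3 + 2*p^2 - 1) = -48*p^5 + 44*p^4 + 14*p^3 + 6*p^2 - 7*p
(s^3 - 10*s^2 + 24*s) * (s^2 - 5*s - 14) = s^5 - 15*s^4 + 60*s^3 + 20*s^2 - 336*s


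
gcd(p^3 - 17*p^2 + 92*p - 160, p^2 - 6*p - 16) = p - 8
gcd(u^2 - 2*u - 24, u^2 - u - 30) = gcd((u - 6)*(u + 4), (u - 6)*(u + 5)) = u - 6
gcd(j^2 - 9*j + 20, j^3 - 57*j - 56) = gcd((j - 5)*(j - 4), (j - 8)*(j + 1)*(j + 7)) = 1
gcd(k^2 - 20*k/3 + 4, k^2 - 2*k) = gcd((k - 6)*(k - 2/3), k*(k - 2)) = 1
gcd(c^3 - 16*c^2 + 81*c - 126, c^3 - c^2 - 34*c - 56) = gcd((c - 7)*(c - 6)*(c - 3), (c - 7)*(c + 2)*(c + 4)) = c - 7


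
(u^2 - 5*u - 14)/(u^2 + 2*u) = (u - 7)/u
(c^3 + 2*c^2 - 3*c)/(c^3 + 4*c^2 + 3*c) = (c - 1)/(c + 1)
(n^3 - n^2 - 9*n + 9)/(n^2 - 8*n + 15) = (n^2 + 2*n - 3)/(n - 5)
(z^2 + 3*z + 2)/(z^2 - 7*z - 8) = (z + 2)/(z - 8)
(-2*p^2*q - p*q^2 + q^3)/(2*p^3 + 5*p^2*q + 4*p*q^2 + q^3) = q*(-2*p + q)/(2*p^2 + 3*p*q + q^2)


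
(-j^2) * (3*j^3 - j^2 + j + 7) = -3*j^5 + j^4 - j^3 - 7*j^2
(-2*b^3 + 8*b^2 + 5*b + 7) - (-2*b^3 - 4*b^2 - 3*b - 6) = 12*b^2 + 8*b + 13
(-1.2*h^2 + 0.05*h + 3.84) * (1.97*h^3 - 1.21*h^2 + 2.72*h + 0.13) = -2.364*h^5 + 1.5505*h^4 + 4.2403*h^3 - 4.6664*h^2 + 10.4513*h + 0.4992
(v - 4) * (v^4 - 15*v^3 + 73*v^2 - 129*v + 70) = v^5 - 19*v^4 + 133*v^3 - 421*v^2 + 586*v - 280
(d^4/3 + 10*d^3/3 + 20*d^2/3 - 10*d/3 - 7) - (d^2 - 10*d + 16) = d^4/3 + 10*d^3/3 + 17*d^2/3 + 20*d/3 - 23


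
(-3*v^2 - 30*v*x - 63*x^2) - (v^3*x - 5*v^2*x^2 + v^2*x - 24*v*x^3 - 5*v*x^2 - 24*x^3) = -v^3*x + 5*v^2*x^2 - v^2*x - 3*v^2 + 24*v*x^3 + 5*v*x^2 - 30*v*x + 24*x^3 - 63*x^2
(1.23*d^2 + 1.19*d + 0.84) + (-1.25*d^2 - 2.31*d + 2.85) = -0.02*d^2 - 1.12*d + 3.69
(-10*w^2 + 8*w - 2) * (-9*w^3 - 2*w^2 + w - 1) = 90*w^5 - 52*w^4 - 8*w^3 + 22*w^2 - 10*w + 2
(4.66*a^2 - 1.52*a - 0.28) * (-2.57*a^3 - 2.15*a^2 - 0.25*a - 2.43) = -11.9762*a^5 - 6.1126*a^4 + 2.8226*a^3 - 10.3418*a^2 + 3.7636*a + 0.6804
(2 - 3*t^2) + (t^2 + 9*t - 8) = -2*t^2 + 9*t - 6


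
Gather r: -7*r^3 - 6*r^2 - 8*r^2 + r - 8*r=-7*r^3 - 14*r^2 - 7*r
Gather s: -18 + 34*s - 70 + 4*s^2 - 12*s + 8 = 4*s^2 + 22*s - 80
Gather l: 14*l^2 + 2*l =14*l^2 + 2*l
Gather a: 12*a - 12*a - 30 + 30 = 0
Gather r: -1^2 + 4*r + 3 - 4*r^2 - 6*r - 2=-4*r^2 - 2*r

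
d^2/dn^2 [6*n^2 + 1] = 12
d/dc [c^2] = 2*c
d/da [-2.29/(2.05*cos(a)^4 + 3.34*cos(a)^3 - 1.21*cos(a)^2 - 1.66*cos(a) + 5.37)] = (-18.778*cos(a)^3 - 22.9458*cos(a)^2 + 5.5418*cos(a) + 3.8014)*sin(a)/(2.05*cos(a)^4 + 3.34*cos(a)^3 - 1.21*cos(a)^2 - 1.66*cos(a) + 5.37)^2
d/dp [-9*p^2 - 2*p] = -18*p - 2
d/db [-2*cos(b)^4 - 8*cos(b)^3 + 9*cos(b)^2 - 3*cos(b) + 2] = (8*cos(b)^3 + 24*cos(b)^2 - 18*cos(b) + 3)*sin(b)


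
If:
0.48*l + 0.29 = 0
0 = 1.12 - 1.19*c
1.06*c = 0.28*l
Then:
No Solution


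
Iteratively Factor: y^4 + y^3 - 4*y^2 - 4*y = (y + 2)*(y^3 - y^2 - 2*y) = y*(y + 2)*(y^2 - y - 2) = y*(y + 1)*(y + 2)*(y - 2)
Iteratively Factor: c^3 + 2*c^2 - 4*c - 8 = (c + 2)*(c^2 - 4) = (c + 2)^2*(c - 2)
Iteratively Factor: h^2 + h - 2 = (h - 1)*(h + 2)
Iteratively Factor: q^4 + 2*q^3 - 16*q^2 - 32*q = (q)*(q^3 + 2*q^2 - 16*q - 32) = q*(q + 4)*(q^2 - 2*q - 8) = q*(q + 2)*(q + 4)*(q - 4)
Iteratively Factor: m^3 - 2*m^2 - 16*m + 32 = (m + 4)*(m^2 - 6*m + 8) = (m - 4)*(m + 4)*(m - 2)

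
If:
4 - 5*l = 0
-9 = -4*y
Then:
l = 4/5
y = 9/4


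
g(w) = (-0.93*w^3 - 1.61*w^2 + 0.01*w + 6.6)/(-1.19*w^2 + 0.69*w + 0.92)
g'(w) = (2.38*w - 0.69)*(-0.93*w^3 - 1.61*w^2 + 0.01*w + 6.6)/(-1.19*w^2 + 0.69*w + 0.92)^2 + (-2.79*w^2 - 3.22*w + 0.01)/(-1.19*w^2 + 0.69*w + 0.92)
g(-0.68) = -61.75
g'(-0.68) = -1442.32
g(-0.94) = -7.62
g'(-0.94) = -29.31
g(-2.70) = -1.37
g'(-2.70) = 0.20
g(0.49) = 6.28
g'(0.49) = 0.78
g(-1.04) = -5.43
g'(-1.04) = -16.17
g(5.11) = 5.99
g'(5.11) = 0.77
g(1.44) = -0.90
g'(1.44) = 23.25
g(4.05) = 5.16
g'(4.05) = 0.80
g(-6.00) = -3.24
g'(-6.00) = 0.71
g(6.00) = 6.67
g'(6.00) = 0.77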